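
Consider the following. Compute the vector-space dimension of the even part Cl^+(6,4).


Even subalgebra dimension = 2^(n-1)
n = 6 + 4 = 10
2^(10 - 1) = 2^9 = 512
Verification: sum of C(10,k) for even k = 1 + 45 + 210 + 210 + 45 + 1 = 512
Result = 512


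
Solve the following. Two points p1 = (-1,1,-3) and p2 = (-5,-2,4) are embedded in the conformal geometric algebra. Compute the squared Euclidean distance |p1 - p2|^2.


p1 - p2 = (4, 3, -7)
|p1 - p2|^2 = 4^2 + 3^2 + (-7)^2
= 16 + 9 + 49
= 74


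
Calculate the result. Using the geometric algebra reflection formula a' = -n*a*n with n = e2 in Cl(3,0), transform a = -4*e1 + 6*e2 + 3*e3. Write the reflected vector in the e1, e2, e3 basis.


Reflection formula: a' = -n*a*n, with n = e2 (unit vector, n^2 = 1).
For reflection through hyperplane perp to e2:
The component along e2 flips sign, others stay.
a = (-4, 6, 3)
a' = (-4, -6, 3)
a' = -4*e1 - 6*e2 + 3*e3


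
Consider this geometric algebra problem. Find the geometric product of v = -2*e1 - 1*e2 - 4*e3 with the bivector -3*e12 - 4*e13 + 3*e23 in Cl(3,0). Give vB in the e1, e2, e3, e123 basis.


vB has grade-1 (vector) and grade-3 (trivector) parts: vB = (v _| B) + (v ^ B).
Vector part <vB>_1:
  e1: -v2*b12 - v3*b13 = -(-1)*(-3) - (-4)*(-4) = -19
  e2: v1*b12 - v3*b23 = (-2)*(-3) - (-4)*(3) = 18
  e3: v1*b13 + v2*b23 = (-2)*(-4) + (-1)*(3) = 5
Trivector part <vB>_3:
  e123: v1*b23 - v2*b13 + v3*b12 = (-2)*(3) - (-1)*(-4) + (-4)*(-3) = 2
vB = -19*e1 + 18*e2 + 5*e3 + 2*e123


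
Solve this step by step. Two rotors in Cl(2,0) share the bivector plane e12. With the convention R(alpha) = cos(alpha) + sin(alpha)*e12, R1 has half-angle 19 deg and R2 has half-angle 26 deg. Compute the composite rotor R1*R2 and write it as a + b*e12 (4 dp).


Same-plane rotors commute and their half-angles add:
R1*R2 = cos(a1 + a2) + sin(a1 + a2)*e12.
a1 + a2 = 19 + 26 = 45 deg
cos(45 deg) = 0.7071
sin(45 deg) = 0.7071
R1*R2 = 0.7071 + 0.7071*e12


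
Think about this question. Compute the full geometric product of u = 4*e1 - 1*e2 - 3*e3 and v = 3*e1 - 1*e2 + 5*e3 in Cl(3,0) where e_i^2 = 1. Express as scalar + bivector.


In Cl(3,0): e_i^2 = 1, e_ie_j = -e_je_i for i != j.
Scalar part = u . v = 4*3 + (-1)*(-1) + (-3)*5
= 12 + 1 + (-15) = -2
e12 coeff = 4*(-1) - (-1)*3 = -4 - (-3) = -1
e13 coeff = 4*5 - (-3)*3 = 20 - (-9) = 29
e23 coeff = (-1)*5 - (-3)*(-1) = -5 - 3 = -8
uv = -2 - 1*e12 + 29*e13 - 8*e23


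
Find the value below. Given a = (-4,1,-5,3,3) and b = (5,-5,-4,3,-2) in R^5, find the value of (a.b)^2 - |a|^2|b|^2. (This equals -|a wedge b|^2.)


a . b = (-4)*5 + 1*(-5) + (-5)*(-4) + 3*3 + 3*(-2)
= -20 + (-5) + 20 + 9 + (-6) = -2
|a|^2 = (-4)^2 + 1^2 + (-5)^2 + 3^2 + 3^2 = 60
|b|^2 = 5^2 + (-5)^2 + (-4)^2 + 3^2 + (-2)^2 = 79
(a.b)^2 = (-2)^2 = 4
|a|^2 * |b|^2 = 60 * 79 = 4740
Result = 4 - 4740 = -4736


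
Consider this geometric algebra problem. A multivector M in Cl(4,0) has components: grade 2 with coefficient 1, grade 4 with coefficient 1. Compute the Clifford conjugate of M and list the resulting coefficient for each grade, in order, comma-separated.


Clifford conjugate sign for grade k: (-1)^(k(k+1)/2)
Grade 2: (-1)^(2*3/2) = (-1)^3 = -1, coeff 1 -> -1
Grade 4: (-1)^(4*5/2) = (-1)^10 = 1, coeff 1 -> 1
Conjugated coefficients: -1, 1


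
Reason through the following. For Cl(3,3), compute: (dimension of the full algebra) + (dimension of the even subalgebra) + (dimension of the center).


n = 3 + 3 = 6
Total dim = 2^6 = 64
Even subalgebra dim = 2^5 = 32
n is even, so center dim = 1
Sum = 64 + 32 + 1 = 97


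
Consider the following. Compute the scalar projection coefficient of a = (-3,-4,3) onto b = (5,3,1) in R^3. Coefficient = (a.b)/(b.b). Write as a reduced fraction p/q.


Projection coefficient = (a . b) / (b . b)
a . b = (-3)*5 + (-4)*3 + 3*1
= -15 + (-12) + 3 = -24
b . b = 5^2 + 3^2 + 1^2
= 25 + 9 + 1 = 35
Coefficient = -24/35
In lowest terms: -24/35


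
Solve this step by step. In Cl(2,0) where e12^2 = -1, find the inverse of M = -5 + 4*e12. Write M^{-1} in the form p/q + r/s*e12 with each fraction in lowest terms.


M = -5 + 4*e12, where e12^2 = -1.
Since M commutes with its reverse ~M = a - b*e12, M * ~M = a^2 - b^2*e12^2 = a^2 + b^2.
So M^{-1} = ~M / (a^2 + b^2) = (a - b*e12)/(a^2 + b^2).
a^2 + b^2 = 25 + 16 = 41
Scalar part = -5/41 = -5/41
Bivector coeff = -4/41 = -4/41
M^{-1} = -5/41 - 4/41*e12


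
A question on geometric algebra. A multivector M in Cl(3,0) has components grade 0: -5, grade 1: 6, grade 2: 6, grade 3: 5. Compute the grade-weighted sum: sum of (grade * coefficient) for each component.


Grade-weighted sum = sum of grade_k * coefficient_k
0*(-5) = 0
1*6 = 6
2*6 = 12
3*5 = 15
Total = 0 + 6 + 12 + 15 = 33


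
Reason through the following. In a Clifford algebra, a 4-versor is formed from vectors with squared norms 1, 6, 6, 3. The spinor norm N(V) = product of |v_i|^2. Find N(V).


Spinor norm N(V) = |v1|^2 * |v2|^2 * ... * |v4|^2
= 1 * 6 * 6 * 3
Running product: 1, 6, 36, 108
N(V) = 108


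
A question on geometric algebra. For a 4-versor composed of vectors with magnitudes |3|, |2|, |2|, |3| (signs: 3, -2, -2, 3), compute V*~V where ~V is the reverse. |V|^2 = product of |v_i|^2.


Each vector v_i has |v_i|^2 = s_i^2
Squared scales: 3^2 = 9, (-2)^2 = 4, (-2)^2 = 4, 3^2 = 9
|V|^2 = 9 * 4 * 4 * 9
= 1296


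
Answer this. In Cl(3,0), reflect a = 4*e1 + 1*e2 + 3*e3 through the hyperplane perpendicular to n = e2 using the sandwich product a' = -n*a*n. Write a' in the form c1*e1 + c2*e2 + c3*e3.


Reflection formula: a' = -n*a*n, with n = e2 (unit vector, n^2 = 1).
For reflection through hyperplane perp to e2:
The component along e2 flips sign, others stay.
a = (4, 1, 3)
a' = (4, -1, 3)
a' = 4*e1 - 1*e2 + 3*e3


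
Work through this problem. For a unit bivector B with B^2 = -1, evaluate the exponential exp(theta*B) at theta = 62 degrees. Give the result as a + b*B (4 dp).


For a unit bivector B with B^2 = -1, the exponential series gives
e^(theta*B) = cos(theta) + sin(theta)*B (the GA analogue of Euler's formula).
theta = 62 degrees = 1.082104 rad
cos(62 deg) = 0.4695
sin(62 deg) = 0.8829
exp(theta*B) = 0.4695 + 0.8829*B


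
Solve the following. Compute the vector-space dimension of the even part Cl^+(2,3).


Even subalgebra dimension = 2^(n-1)
n = 2 + 3 = 5
2^(5 - 1) = 2^4 = 16
Verification: sum of C(5,k) for even k = 1 + 10 + 5 = 16
Result = 16


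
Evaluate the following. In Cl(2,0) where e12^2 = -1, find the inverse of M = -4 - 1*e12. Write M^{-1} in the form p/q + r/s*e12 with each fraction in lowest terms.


M = -4 - 1*e12, where e12^2 = -1.
Since M commutes with its reverse ~M = a - b*e12, M * ~M = a^2 - b^2*e12^2 = a^2 + b^2.
So M^{-1} = ~M / (a^2 + b^2) = (a - b*e12)/(a^2 + b^2).
a^2 + b^2 = 16 + 1 = 17
Scalar part = -4/17 = -4/17
Bivector coeff = 1/17 = 1/17
M^{-1} = -4/17 + 1/17*e12


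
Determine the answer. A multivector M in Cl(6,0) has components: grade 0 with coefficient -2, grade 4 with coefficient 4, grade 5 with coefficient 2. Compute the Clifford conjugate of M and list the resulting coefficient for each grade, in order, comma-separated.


Clifford conjugate sign for grade k: (-1)^(k(k+1)/2)
Grade 0: (-1)^(0*1/2) = (-1)^0 = 1, coeff -2 -> -2
Grade 4: (-1)^(4*5/2) = (-1)^10 = 1, coeff 4 -> 4
Grade 5: (-1)^(5*6/2) = (-1)^15 = -1, coeff 2 -> -2
Conjugated coefficients: -2, 4, -2


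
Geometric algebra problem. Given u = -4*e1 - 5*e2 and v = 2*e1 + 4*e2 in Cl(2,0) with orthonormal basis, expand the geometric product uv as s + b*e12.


Expand: (-4*e1 - 5*e2)(2*e1 + 4*e2)
= (-4)*2*e1e1 + (-4)*4*e1e2 + (-5)*2*e2e1 + (-5)*4*e2e2
Using e1^2 = e2^2 = 1, e2e1 = -e1e2:
Scalar part s = (-4)*2 + (-5)*4 = -8 + (-20) = -28
Bivector part b = (-4)*4 - (-5)*2 = -16 - (-10) = -6
uv = -28 - 6*e12


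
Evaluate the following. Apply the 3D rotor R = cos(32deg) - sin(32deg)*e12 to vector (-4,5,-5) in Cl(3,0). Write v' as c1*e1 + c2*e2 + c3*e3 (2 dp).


Rotor R = cos(32deg) - sin(32deg)*e12
Rotation angle theta = 2 * 32 = 64 degrees in the e12 plane (e1 -> e2).
The component perpendicular to the plane (e3) is invariant: v'_3 = v3 = -5.00
cos(64deg) = 0.4384, sin(64deg) = 0.8988
v'_1 = v1*cos(theta) - v2*sin(theta) = -4*0.4384 - 5*0.8988 = -6.25
v'_2 = v1*sin(theta) + v2*cos(theta) = -4*0.8988 + 5*0.4384 = -1.40
v' = -6.25*e1 - 1.40*e2 - 5.00*e3


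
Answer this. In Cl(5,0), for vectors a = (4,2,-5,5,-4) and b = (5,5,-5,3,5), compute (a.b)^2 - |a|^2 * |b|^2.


a . b = 4*5 + 2*5 + (-5)*(-5) + 5*3 + (-4)*5
= 20 + 10 + 25 + 15 + (-20) = 50
|a|^2 = 4^2 + 2^2 + (-5)^2 + 5^2 + (-4)^2 = 86
|b|^2 = 5^2 + 5^2 + (-5)^2 + 3^2 + 5^2 = 109
(a.b)^2 = 50^2 = 2500
|a|^2 * |b|^2 = 86 * 109 = 9374
Result = 2500 - 9374 = -6874


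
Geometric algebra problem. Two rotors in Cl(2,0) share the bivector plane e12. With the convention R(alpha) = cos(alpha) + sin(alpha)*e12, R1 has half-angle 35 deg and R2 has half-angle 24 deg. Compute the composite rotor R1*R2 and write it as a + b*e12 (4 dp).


Same-plane rotors commute and their half-angles add:
R1*R2 = cos(a1 + a2) + sin(a1 + a2)*e12.
a1 + a2 = 35 + 24 = 59 deg
cos(59 deg) = 0.5150
sin(59 deg) = 0.8572
R1*R2 = 0.5150 + 0.8572*e12


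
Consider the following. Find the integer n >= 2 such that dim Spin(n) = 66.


dim Spin(n) = dim so(n) = n(n-1)/2.
Solve n(n-1)/2 = 66, i.e. n^2 - n - 132 = 0.
Discriminant = 1 + 8*66 = 529
n = (1 + sqrt(529))/2 = (1 + 23)/2 = 12


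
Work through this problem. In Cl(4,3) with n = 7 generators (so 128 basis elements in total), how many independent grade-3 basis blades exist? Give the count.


Number of grade-k basis blades in Cl(p,q) with n = p + q is C(n, k).
n = 4 + 3 = 7
C(7, 3) = 7! / (3! * 4!)
= 5040 / (6 * 24)
= 35


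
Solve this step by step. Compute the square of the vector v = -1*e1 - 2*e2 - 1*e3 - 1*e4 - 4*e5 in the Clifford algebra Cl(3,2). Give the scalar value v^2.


v^2 = sum of c_i^2 * e_i^2
Positive signature terms (e_i^2 = +1): (-1)^2 + (-2)^2 + (-1)^2 = 6
Negative signature terms (e_j^2 = -1): (-1)^2 + (-4)^2 = 17
v^2 = 6 - 17 = -11


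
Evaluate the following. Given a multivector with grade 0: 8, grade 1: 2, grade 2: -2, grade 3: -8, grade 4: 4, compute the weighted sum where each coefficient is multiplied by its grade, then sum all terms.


Grade-weighted sum = sum of grade_k * coefficient_k
0*8 = 0
1*2 = 2
2*(-2) = -4
3*(-8) = -24
4*4 = 16
Total = 0 + 2 + (-4) + (-24) + 16 = -10


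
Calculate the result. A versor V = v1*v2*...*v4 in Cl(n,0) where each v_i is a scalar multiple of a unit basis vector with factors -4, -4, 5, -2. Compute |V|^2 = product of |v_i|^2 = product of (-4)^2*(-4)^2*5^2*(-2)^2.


Each vector v_i has |v_i|^2 = s_i^2
Squared scales: (-4)^2 = 16, (-4)^2 = 16, 5^2 = 25, (-2)^2 = 4
|V|^2 = 16 * 16 * 25 * 4
= 25600


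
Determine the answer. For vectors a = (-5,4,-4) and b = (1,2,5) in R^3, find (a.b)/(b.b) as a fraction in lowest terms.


Projection coefficient = (a . b) / (b . b)
a . b = (-5)*1 + 4*2 + (-4)*5
= -5 + 8 + (-20) = -17
b . b = 1^2 + 2^2 + 5^2
= 1 + 4 + 25 = 30
Coefficient = -17/30
In lowest terms: -17/30


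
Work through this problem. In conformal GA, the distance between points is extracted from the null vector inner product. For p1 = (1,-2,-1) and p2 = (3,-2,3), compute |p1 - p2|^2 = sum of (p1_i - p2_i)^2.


p1 - p2 = (-2, 0, -4)
|p1 - p2|^2 = (-2)^2 + 0^2 + (-4)^2
= 4 + 0 + 16
= 20


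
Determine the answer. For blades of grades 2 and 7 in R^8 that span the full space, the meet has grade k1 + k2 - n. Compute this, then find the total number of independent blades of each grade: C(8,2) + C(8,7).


Meet grade = grade(A) + grade(B) - n
= 2 + 7 - 8 = 1
C(8,2) = 28
C(8,7) = 8
dim_A + dim_B = 28 + 8 = 36


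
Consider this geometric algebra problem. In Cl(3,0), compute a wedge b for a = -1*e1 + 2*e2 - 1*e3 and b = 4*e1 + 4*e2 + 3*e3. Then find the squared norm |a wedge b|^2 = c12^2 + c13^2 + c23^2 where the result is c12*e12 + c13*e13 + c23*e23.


a wedge b = (a1*b2 - a2*b1)*e12 + (a1*b3 - a3*b1)*e13 + (a2*b3 - a3*b2)*e23
e12 coeff: (-1)*4 - 2*4 = -4 - 8 = -12
e13 coeff: (-1)*3 - (-1)*4 = -3 - (-4) = 1
e23 coeff: 2*3 - (-1)*4 = 6 - (-4) = 10
|a wedge b|^2 = (-12)^2 + 1^2 + 10^2
= 144 + 1 + 100
= 245


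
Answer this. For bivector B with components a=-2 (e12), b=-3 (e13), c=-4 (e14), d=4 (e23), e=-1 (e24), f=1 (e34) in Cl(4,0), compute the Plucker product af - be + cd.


Plucker relation: af - be + cd
a*f = (-2)*1 = -2
b*e = (-3)*(-1) = 3
c*d = (-4)*4 = -16
af - be + cd = -2 - 3 + (-16)
= -21


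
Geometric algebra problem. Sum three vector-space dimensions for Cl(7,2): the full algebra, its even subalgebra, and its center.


n = 7 + 2 = 9
Total dim = 2^9 = 512
Even subalgebra dim = 2^8 = 256
n is odd, so center dim = 2
Sum = 512 + 256 + 2 = 770


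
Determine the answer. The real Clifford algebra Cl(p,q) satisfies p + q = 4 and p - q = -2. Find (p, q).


We need p + q = 4 and p - q = -2.
Adding: 2p = 4 + (-2) = 2, so p = 1.
Then q = 4 - 1 = 3.
(p, q) = (1, 3)


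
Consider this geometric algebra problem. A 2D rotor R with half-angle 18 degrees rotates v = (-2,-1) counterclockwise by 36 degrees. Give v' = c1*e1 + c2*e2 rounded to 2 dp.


Rotor R = cos(18deg) - sin(18deg)*e12
Rotation angle theta = 2 * 18 = 36 degrees
v' = R*v*~R rotates v by theta.
cos(36deg) = 0.8090, sin(36deg) = 0.5878
v'_1 = -2*cos(36deg) - (-1)*sin(36deg)
= -2*0.8090 - (-1)*0.5878
= -1.03
v'_2 = -2*sin(36deg) + (-1)*cos(36deg)
= -2*0.5878 + (-1)*0.8090
= -1.98
v' = -1.03*e1 - 1.98*e2


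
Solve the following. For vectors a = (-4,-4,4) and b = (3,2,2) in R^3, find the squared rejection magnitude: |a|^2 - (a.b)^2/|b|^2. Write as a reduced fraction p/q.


|a|^2 = (-4)^2 + (-4)^2 + 4^2 = 48
|b|^2 = 3^2 + 2^2 + 2^2 = 17
a . b = (-4)*3 + (-4)*2 + 4*2 = -12
(a.b)^2 = (-12)^2 = 144
|rej|^2 = 48 - 144/17
= (816 - 144)/17
= 672/17
In lowest terms: 672/17


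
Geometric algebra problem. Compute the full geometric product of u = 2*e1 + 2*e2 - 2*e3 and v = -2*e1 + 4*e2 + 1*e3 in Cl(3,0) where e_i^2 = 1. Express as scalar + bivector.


In Cl(3,0): e_i^2 = 1, e_ie_j = -e_je_i for i != j.
Scalar part = u . v = 2*(-2) + 2*4 + (-2)*1
= -4 + 8 + (-2) = 2
e12 coeff = 2*4 - 2*(-2) = 8 - (-4) = 12
e13 coeff = 2*1 - (-2)*(-2) = 2 - 4 = -2
e23 coeff = 2*1 - (-2)*4 = 2 - (-8) = 10
uv = 2 + 12*e12 - 2*e13 + 10*e23


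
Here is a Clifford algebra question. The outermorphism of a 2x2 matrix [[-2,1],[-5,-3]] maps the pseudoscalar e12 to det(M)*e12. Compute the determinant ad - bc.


The outermorphism of a linear map f sends e1^e2 to f(e1)^f(e2).
f(e1) = -2*e1 - 5*e2
f(e2) = 1*e1 - 3*e2
f(e1) ^ f(e2) = (-2*e1 - 5*e2) ^ (1*e1 - 3*e2)
= (-2)*(-3)*e12 + (-5)*1*e21
= (6 - (-5))*e12
= 11*e12
Coefficient = 11


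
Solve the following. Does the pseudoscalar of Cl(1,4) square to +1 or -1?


The pseudoscalar I = e1...e_n (product of all n generators) of Cl(p,q) satisfies I^2 = (-1)^(q + n(n-1)/2).
p = 1, q = 4, n = p + q = 5
n(n-1)/2 = 5 * 4 / 2 = 10
Exponent = q + n(n-1)/2 = 4 + 10 = 14
I^2 = (-1)^14 = +1


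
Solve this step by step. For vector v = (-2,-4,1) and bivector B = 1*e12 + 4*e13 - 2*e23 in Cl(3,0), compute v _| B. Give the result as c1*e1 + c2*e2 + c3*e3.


Left contraction v _| B = <vB>_1 (grade-1 part of the geometric product vB).
Using e1_|e12 = e2, e2_|e12 = -e1, e1_|e13 = e3, e3_|e13 = -e1, e2_|e23 = e3, e3_|e23 = -e2:
e1 coeff: -v2*b12 - v3*b13 = -(-4)*(1) - (1)*(4) = 0
e2 coeff: v1*b12 - v3*b23 = (-2)*(1) - (1)*(-2) = 0
e3 coeff: v1*b13 + v2*b23 = (-2)*(4) + (-4)*(-2) = 0
v _| B = 0*e1 + 0*e2 + 0*e3


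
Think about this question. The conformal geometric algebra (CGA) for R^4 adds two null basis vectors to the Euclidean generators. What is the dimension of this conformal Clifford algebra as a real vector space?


The conformal model of R^4 uses Cl(5,1): the 4 Euclidean generators plus two extra orthogonal generators e+ (e+^2 = +1) and e- (e-^2 = -1), from which the null vectors e0, einf are built.
Number of generators m = 4 + 2 = 6.
dim Cl(p,q) = 2^m = 2^6 = 64


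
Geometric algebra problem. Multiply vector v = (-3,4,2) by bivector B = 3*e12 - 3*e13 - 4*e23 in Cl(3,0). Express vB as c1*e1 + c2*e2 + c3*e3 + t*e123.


vB has grade-1 (vector) and grade-3 (trivector) parts: vB = (v _| B) + (v ^ B).
Vector part <vB>_1:
  e1: -v2*b12 - v3*b13 = -(4)*(3) - (2)*(-3) = -6
  e2: v1*b12 - v3*b23 = (-3)*(3) - (2)*(-4) = -1
  e3: v1*b13 + v2*b23 = (-3)*(-3) + (4)*(-4) = -7
Trivector part <vB>_3:
  e123: v1*b23 - v2*b13 + v3*b12 = (-3)*(-4) - (4)*(-3) + (2)*(3) = 30
vB = -6*e1 - 1*e2 - 7*e3 + 30*e123


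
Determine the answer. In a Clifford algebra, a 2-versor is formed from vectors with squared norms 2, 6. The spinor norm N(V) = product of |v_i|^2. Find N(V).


Spinor norm N(V) = |v1|^2 * |v2|^2 * ... * |v2|^2
= 2 * 6
Running product: 2, 12
N(V) = 12


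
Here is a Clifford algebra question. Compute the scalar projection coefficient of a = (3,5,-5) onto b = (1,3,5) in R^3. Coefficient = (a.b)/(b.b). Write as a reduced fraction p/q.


Projection coefficient = (a . b) / (b . b)
a . b = 3*1 + 5*3 + (-5)*5
= 3 + 15 + (-25) = -7
b . b = 1^2 + 3^2 + 5^2
= 1 + 9 + 25 = 35
Coefficient = -7/35
In lowest terms: -1/5


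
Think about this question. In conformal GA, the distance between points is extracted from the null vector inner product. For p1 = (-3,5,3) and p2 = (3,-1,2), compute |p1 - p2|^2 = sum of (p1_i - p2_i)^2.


p1 - p2 = (-6, 6, 1)
|p1 - p2|^2 = (-6)^2 + 6^2 + 1^2
= 36 + 36 + 1
= 73


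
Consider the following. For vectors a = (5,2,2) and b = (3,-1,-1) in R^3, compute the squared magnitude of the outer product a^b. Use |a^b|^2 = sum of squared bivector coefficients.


a wedge b = (a1*b2 - a2*b1)*e12 + (a1*b3 - a3*b1)*e13 + (a2*b3 - a3*b2)*e23
e12 coeff: 5*(-1) - 2*3 = -5 - 6 = -11
e13 coeff: 5*(-1) - 2*3 = -5 - 6 = -11
e23 coeff: 2*(-1) - 2*(-1) = -2 - (-2) = 0
|a wedge b|^2 = (-11)^2 + (-11)^2 + 0^2
= 121 + 121 + 0
= 242


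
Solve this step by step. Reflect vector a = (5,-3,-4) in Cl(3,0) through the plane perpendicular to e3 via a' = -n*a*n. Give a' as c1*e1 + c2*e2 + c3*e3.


Reflection formula: a' = -n*a*n, with n = e3 (unit vector, n^2 = 1).
For reflection through hyperplane perp to e3:
The component along e3 flips sign, others stay.
a = (5, -3, -4)
a' = (5, -3, 4)
a' = 5*e1 - 3*e2 + 4*e3


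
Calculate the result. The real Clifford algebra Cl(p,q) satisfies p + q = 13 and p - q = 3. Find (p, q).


We need p + q = 13 and p - q = 3.
Adding: 2p = 13 + 3 = 16, so p = 8.
Then q = 13 - 8 = 5.
(p, q) = (8, 5)


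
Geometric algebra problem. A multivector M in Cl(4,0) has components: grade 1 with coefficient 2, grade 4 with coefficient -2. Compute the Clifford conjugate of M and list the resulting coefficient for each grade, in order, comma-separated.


Clifford conjugate sign for grade k: (-1)^(k(k+1)/2)
Grade 1: (-1)^(1*2/2) = (-1)^1 = -1, coeff 2 -> -2
Grade 4: (-1)^(4*5/2) = (-1)^10 = 1, coeff -2 -> -2
Conjugated coefficients: -2, -2


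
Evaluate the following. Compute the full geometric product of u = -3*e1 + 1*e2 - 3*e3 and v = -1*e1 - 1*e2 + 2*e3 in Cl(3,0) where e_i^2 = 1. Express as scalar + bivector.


In Cl(3,0): e_i^2 = 1, e_ie_j = -e_je_i for i != j.
Scalar part = u . v = (-3)*(-1) + 1*(-1) + (-3)*2
= 3 + (-1) + (-6) = -4
e12 coeff = (-3)*(-1) - 1*(-1) = 3 - (-1) = 4
e13 coeff = (-3)*2 - (-3)*(-1) = -6 - 3 = -9
e23 coeff = 1*2 - (-3)*(-1) = 2 - 3 = -1
uv = -4 + 4*e12 - 9*e13 - 1*e23


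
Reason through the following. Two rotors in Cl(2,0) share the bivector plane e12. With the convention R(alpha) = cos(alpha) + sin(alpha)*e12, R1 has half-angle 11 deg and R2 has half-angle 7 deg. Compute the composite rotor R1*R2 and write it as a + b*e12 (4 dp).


Same-plane rotors commute and their half-angles add:
R1*R2 = cos(a1 + a2) + sin(a1 + a2)*e12.
a1 + a2 = 11 + 7 = 18 deg
cos(18 deg) = 0.9511
sin(18 deg) = 0.3090
R1*R2 = 0.9511 + 0.3090*e12


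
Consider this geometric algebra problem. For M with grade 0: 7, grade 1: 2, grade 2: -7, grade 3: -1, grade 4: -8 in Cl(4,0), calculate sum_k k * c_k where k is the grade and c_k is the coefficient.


Grade-weighted sum = sum of grade_k * coefficient_k
0*7 = 0
1*2 = 2
2*(-7) = -14
3*(-1) = -3
4*(-8) = -32
Total = 0 + 2 + (-14) + (-3) + (-32) = -47


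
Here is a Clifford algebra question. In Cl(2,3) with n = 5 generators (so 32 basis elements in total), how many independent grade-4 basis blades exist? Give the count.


Number of grade-k basis blades in Cl(p,q) with n = p + q is C(n, k).
n = 2 + 3 = 5
C(5, 4) = 5! / (4! * 1!)
= 120 / (24 * 1)
= 5


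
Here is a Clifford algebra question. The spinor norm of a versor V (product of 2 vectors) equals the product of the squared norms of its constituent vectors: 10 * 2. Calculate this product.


Spinor norm N(V) = |v1|^2 * |v2|^2 * ... * |v2|^2
= 10 * 2
Running product: 10, 20
N(V) = 20


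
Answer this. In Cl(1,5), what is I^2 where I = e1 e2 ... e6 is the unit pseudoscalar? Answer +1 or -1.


The pseudoscalar I = e1...e_n (product of all n generators) of Cl(p,q) satisfies I^2 = (-1)^(q + n(n-1)/2).
p = 1, q = 5, n = p + q = 6
n(n-1)/2 = 6 * 5 / 2 = 15
Exponent = q + n(n-1)/2 = 5 + 15 = 20
I^2 = (-1)^20 = +1


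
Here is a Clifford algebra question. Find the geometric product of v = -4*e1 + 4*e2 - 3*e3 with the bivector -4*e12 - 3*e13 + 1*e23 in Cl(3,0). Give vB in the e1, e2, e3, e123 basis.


vB has grade-1 (vector) and grade-3 (trivector) parts: vB = (v _| B) + (v ^ B).
Vector part <vB>_1:
  e1: -v2*b12 - v3*b13 = -(4)*(-4) - (-3)*(-3) = 7
  e2: v1*b12 - v3*b23 = (-4)*(-4) - (-3)*(1) = 19
  e3: v1*b13 + v2*b23 = (-4)*(-3) + (4)*(1) = 16
Trivector part <vB>_3:
  e123: v1*b23 - v2*b13 + v3*b12 = (-4)*(1) - (4)*(-3) + (-3)*(-4) = 20
vB = 7*e1 + 19*e2 + 16*e3 + 20*e123


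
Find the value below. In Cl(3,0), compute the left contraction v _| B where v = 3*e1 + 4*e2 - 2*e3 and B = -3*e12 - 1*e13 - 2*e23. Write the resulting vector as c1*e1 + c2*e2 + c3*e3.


Left contraction v _| B = <vB>_1 (grade-1 part of the geometric product vB).
Using e1_|e12 = e2, e2_|e12 = -e1, e1_|e13 = e3, e3_|e13 = -e1, e2_|e23 = e3, e3_|e23 = -e2:
e1 coeff: -v2*b12 - v3*b13 = -(4)*(-3) - (-2)*(-1) = 10
e2 coeff: v1*b12 - v3*b23 = (3)*(-3) - (-2)*(-2) = -13
e3 coeff: v1*b13 + v2*b23 = (3)*(-1) + (4)*(-2) = -11
v _| B = 10*e1 - 13*e2 - 11*e3


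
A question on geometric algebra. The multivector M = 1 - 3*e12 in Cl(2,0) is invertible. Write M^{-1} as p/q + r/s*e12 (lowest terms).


M = 1 - 3*e12, where e12^2 = -1.
Since M commutes with its reverse ~M = a - b*e12, M * ~M = a^2 - b^2*e12^2 = a^2 + b^2.
So M^{-1} = ~M / (a^2 + b^2) = (a - b*e12)/(a^2 + b^2).
a^2 + b^2 = 1 + 9 = 10
Scalar part = 1/10 = 1/10
Bivector coeff = 3/10 = 3/10
M^{-1} = 1/10 + 3/10*e12


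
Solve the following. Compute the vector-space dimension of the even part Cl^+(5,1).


Even subalgebra dimension = 2^(n-1)
n = 5 + 1 = 6
2^(6 - 1) = 2^5 = 32
Verification: sum of C(6,k) for even k = 1 + 15 + 15 + 1 = 32
Result = 32


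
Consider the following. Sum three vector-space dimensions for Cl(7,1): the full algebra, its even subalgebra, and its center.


n = 7 + 1 = 8
Total dim = 2^8 = 256
Even subalgebra dim = 2^7 = 128
n is even, so center dim = 1
Sum = 256 + 128 + 1 = 385


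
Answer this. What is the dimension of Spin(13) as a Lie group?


Spin(n) double-covers SO(n); both have Lie algebra so(n) of dimension n(n-1)/2.
n = 13
n(n-1) = 13 * 12 = 156
dim Spin(13) = 156/2 = 78


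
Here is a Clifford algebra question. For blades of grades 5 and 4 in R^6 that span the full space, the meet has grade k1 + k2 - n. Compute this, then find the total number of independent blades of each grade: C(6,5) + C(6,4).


Meet grade = grade(A) + grade(B) - n
= 5 + 4 - 6 = 3
C(6,5) = 6
C(6,4) = 15
dim_A + dim_B = 6 + 15 = 21


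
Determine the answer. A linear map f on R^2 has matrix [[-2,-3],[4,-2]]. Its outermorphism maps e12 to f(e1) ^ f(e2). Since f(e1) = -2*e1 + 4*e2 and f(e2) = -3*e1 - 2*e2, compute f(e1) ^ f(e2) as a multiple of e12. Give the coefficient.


The outermorphism of a linear map f sends e1^e2 to f(e1)^f(e2).
f(e1) = -2*e1 + 4*e2
f(e2) = -3*e1 - 2*e2
f(e1) ^ f(e2) = (-2*e1 + 4*e2) ^ (-3*e1 - 2*e2)
= (-2)*(-2)*e12 + 4*(-3)*e21
= (4 - (-12))*e12
= 16*e12
Coefficient = 16


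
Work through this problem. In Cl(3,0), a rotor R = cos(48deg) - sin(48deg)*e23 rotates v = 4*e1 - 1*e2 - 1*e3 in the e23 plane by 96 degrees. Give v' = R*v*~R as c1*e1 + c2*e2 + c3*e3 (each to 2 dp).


Rotor R = cos(48deg) - sin(48deg)*e23
Rotation angle theta = 2 * 48 = 96 degrees in the e23 plane (e2 -> e3).
The component perpendicular to the plane (e1) is invariant: v'_1 = v1 = 4.00
cos(96deg) = -0.1045, sin(96deg) = 0.9945
v'_2 = v2*cos(theta) - v3*sin(theta) = -1*(-0.1045) - (-1)*0.9945 = 1.10
v'_3 = v2*sin(theta) + v3*cos(theta) = -1*0.9945 + (-1)*(-0.1045) = -0.89
v' = 4.00*e1 + 1.10*e2 - 0.89*e3


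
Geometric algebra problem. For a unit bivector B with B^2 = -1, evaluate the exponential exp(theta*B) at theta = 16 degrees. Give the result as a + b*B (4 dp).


For a unit bivector B with B^2 = -1, the exponential series gives
e^(theta*B) = cos(theta) + sin(theta)*B (the GA analogue of Euler's formula).
theta = 16 degrees = 0.279253 rad
cos(16 deg) = 0.9613
sin(16 deg) = 0.2756
exp(theta*B) = 0.9613 + 0.2756*B


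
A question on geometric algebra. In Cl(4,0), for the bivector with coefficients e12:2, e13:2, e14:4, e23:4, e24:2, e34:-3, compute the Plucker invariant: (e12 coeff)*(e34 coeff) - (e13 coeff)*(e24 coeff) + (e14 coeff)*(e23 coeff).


Plucker relation: af - be + cd
a*f = 2*(-3) = -6
b*e = 2*2 = 4
c*d = 4*4 = 16
af - be + cd = -6 - 4 + 16
= 6


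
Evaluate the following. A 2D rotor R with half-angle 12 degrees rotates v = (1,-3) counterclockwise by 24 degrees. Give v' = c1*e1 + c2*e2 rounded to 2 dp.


Rotor R = cos(12deg) - sin(12deg)*e12
Rotation angle theta = 2 * 12 = 24 degrees
v' = R*v*~R rotates v by theta.
cos(24deg) = 0.9135, sin(24deg) = 0.4067
v'_1 = 1*cos(24deg) - (-3)*sin(24deg)
= 1*0.9135 - (-3)*0.4067
= 2.13
v'_2 = 1*sin(24deg) + (-3)*cos(24deg)
= 1*0.4067 + (-3)*0.9135
= -2.33
v' = 2.13*e1 - 2.33*e2


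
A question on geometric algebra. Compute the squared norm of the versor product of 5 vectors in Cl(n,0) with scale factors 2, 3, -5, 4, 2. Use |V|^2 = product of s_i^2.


Each vector v_i has |v_i|^2 = s_i^2
Squared scales: 2^2 = 4, 3^2 = 9, (-5)^2 = 25, 4^2 = 16, 2^2 = 4
|V|^2 = 4 * 9 * 25 * 16 * 4
= 57600


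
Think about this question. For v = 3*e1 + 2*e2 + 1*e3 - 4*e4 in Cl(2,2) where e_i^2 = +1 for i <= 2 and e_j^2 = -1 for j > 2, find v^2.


v^2 = sum of c_i^2 * e_i^2
Positive signature terms (e_i^2 = +1): 3^2 + 2^2 = 13
Negative signature terms (e_j^2 = -1): 1^2 + (-4)^2 = 17
v^2 = 13 - 17 = -4


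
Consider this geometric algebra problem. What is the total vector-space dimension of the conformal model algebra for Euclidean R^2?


The conformal model of R^2 uses Cl(3,1): the 2 Euclidean generators plus two extra orthogonal generators e+ (e+^2 = +1) and e- (e-^2 = -1), from which the null vectors e0, einf are built.
Number of generators m = 2 + 2 = 4.
dim Cl(p,q) = 2^m = 2^4 = 16


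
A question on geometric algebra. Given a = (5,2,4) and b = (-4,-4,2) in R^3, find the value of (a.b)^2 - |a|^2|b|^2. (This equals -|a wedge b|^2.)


a . b = 5*(-4) + 2*(-4) + 4*2
= -20 + (-8) + 8 = -20
|a|^2 = 5^2 + 2^2 + 4^2 = 45
|b|^2 = (-4)^2 + (-4)^2 + 2^2 = 36
(a.b)^2 = (-20)^2 = 400
|a|^2 * |b|^2 = 45 * 36 = 1620
Result = 400 - 1620 = -1220


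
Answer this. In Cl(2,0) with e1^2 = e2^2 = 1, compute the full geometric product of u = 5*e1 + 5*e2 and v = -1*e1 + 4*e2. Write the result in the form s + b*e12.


Expand: (5*e1 + 5*e2)(-1*e1 + 4*e2)
= 5*(-1)*e1e1 + 5*4*e1e2 + 5*(-1)*e2e1 + 5*4*e2e2
Using e1^2 = e2^2 = 1, e2e1 = -e1e2:
Scalar part s = 5*(-1) + 5*4 = -5 + 20 = 15
Bivector part b = 5*4 - 5*(-1) = 20 - (-5) = 25
uv = 15 + 25*e12


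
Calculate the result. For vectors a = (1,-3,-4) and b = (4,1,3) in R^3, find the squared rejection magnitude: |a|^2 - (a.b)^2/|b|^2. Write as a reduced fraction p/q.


|a|^2 = 1^2 + (-3)^2 + (-4)^2 = 26
|b|^2 = 4^2 + 1^2 + 3^2 = 26
a . b = 1*4 + (-3)*1 + (-4)*3 = -11
(a.b)^2 = (-11)^2 = 121
|rej|^2 = 26 - 121/26
= (676 - 121)/26
= 555/26
In lowest terms: 555/26


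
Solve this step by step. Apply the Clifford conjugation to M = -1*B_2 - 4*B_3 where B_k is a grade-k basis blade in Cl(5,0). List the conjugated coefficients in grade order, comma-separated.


Clifford conjugate sign for grade k: (-1)^(k(k+1)/2)
Grade 2: (-1)^(2*3/2) = (-1)^3 = -1, coeff -1 -> 1
Grade 3: (-1)^(3*4/2) = (-1)^6 = 1, coeff -4 -> -4
Conjugated coefficients: 1, -4


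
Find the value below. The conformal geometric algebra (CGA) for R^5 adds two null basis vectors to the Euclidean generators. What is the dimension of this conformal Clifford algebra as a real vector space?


The conformal model of R^5 uses Cl(6,1): the 5 Euclidean generators plus two extra orthogonal generators e+ (e+^2 = +1) and e- (e-^2 = -1), from which the null vectors e0, einf are built.
Number of generators m = 5 + 2 = 7.
dim Cl(p,q) = 2^m = 2^7 = 128


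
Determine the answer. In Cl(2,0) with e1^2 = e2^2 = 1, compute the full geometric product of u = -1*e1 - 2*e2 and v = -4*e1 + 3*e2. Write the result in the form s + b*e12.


Expand: (-1*e1 - 2*e2)(-4*e1 + 3*e2)
= (-1)*(-4)*e1e1 + (-1)*3*e1e2 + (-2)*(-4)*e2e1 + (-2)*3*e2e2
Using e1^2 = e2^2 = 1, e2e1 = -e1e2:
Scalar part s = (-1)*(-4) + (-2)*3 = 4 + (-6) = -2
Bivector part b = (-1)*3 - (-2)*(-4) = -3 - 8 = -11
uv = -2 - 11*e12


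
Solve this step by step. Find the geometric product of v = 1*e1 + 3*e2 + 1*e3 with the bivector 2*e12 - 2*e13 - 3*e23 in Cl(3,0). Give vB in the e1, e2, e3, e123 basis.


vB has grade-1 (vector) and grade-3 (trivector) parts: vB = (v _| B) + (v ^ B).
Vector part <vB>_1:
  e1: -v2*b12 - v3*b13 = -(3)*(2) - (1)*(-2) = -4
  e2: v1*b12 - v3*b23 = (1)*(2) - (1)*(-3) = 5
  e3: v1*b13 + v2*b23 = (1)*(-2) + (3)*(-3) = -11
Trivector part <vB>_3:
  e123: v1*b23 - v2*b13 + v3*b12 = (1)*(-3) - (3)*(-2) + (1)*(2) = 5
vB = -4*e1 + 5*e2 - 11*e3 + 5*e123


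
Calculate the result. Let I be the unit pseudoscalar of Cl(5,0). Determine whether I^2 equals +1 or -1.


The pseudoscalar I = e1...e_n (product of all n generators) of Cl(p,q) satisfies I^2 = (-1)^(q + n(n-1)/2).
p = 5, q = 0, n = p + q = 5
n(n-1)/2 = 5 * 4 / 2 = 10
Exponent = q + n(n-1)/2 = 0 + 10 = 10
I^2 = (-1)^10 = +1


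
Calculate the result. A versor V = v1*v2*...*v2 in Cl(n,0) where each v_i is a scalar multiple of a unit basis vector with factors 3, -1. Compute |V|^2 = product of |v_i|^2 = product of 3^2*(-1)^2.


Each vector v_i has |v_i|^2 = s_i^2
Squared scales: 3^2 = 9, (-1)^2 = 1
|V|^2 = 9 * 1
= 9


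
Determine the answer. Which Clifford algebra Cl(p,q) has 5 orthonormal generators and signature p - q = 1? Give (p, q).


We need p + q = 5 and p - q = 1.
Adding: 2p = 5 + 1 = 6, so p = 3.
Then q = 5 - 3 = 2.
(p, q) = (3, 2)


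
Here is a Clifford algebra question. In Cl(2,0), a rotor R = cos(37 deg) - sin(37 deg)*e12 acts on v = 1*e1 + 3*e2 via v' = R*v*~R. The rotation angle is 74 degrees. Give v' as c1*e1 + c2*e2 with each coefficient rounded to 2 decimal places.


Rotor R = cos(37deg) - sin(37deg)*e12
Rotation angle theta = 2 * 37 = 74 degrees
v' = R*v*~R rotates v by theta.
cos(74deg) = 0.2756, sin(74deg) = 0.9613
v'_1 = 1*cos(74deg) - 3*sin(74deg)
= 1*0.2756 - 3*0.9613
= -2.61
v'_2 = 1*sin(74deg) + 3*cos(74deg)
= 1*0.9613 + 3*0.2756
= 1.79
v' = -2.61*e1 + 1.79*e2


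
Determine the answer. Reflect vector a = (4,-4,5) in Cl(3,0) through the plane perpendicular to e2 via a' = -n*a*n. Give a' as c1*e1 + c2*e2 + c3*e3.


Reflection formula: a' = -n*a*n, with n = e2 (unit vector, n^2 = 1).
For reflection through hyperplane perp to e2:
The component along e2 flips sign, others stay.
a = (4, -4, 5)
a' = (4, 4, 5)
a' = 4*e1 + 4*e2 + 5*e3


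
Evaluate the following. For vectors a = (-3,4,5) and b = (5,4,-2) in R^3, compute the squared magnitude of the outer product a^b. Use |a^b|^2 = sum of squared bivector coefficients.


a wedge b = (a1*b2 - a2*b1)*e12 + (a1*b3 - a3*b1)*e13 + (a2*b3 - a3*b2)*e23
e12 coeff: (-3)*4 - 4*5 = -12 - 20 = -32
e13 coeff: (-3)*(-2) - 5*5 = 6 - 25 = -19
e23 coeff: 4*(-2) - 5*4 = -8 - 20 = -28
|a wedge b|^2 = (-32)^2 + (-19)^2 + (-28)^2
= 1024 + 361 + 784
= 2169


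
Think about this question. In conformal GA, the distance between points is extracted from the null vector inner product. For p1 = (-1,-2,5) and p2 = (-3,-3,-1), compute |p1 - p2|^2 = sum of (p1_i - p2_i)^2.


p1 - p2 = (2, 1, 6)
|p1 - p2|^2 = 2^2 + 1^2 + 6^2
= 4 + 1 + 36
= 41


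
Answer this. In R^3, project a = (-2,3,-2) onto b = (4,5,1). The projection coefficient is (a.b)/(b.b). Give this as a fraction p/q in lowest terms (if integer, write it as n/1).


Projection coefficient = (a . b) / (b . b)
a . b = (-2)*4 + 3*5 + (-2)*1
= -8 + 15 + (-2) = 5
b . b = 4^2 + 5^2 + 1^2
= 16 + 25 + 1 = 42
Coefficient = 5/42
In lowest terms: 5/42


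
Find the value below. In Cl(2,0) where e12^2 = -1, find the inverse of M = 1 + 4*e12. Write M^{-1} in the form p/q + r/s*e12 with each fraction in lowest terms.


M = 1 + 4*e12, where e12^2 = -1.
Since M commutes with its reverse ~M = a - b*e12, M * ~M = a^2 - b^2*e12^2 = a^2 + b^2.
So M^{-1} = ~M / (a^2 + b^2) = (a - b*e12)/(a^2 + b^2).
a^2 + b^2 = 1 + 16 = 17
Scalar part = 1/17 = 1/17
Bivector coeff = -4/17 = -4/17
M^{-1} = 1/17 - 4/17*e12


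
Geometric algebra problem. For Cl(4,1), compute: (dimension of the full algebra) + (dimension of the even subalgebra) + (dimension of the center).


n = 4 + 1 = 5
Total dim = 2^5 = 32
Even subalgebra dim = 2^4 = 16
n is odd, so center dim = 2
Sum = 32 + 16 + 2 = 50


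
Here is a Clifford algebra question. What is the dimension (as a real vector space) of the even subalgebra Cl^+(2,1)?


Even subalgebra dimension = 2^(n-1)
n = 2 + 1 = 3
2^(3 - 1) = 2^2 = 4
Verification: sum of C(3,k) for even k = 1 + 3 = 4
Result = 4


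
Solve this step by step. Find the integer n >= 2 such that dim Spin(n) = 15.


dim Spin(n) = dim so(n) = n(n-1)/2.
Solve n(n-1)/2 = 15, i.e. n^2 - n - 30 = 0.
Discriminant = 1 + 8*15 = 121
n = (1 + sqrt(121))/2 = (1 + 11)/2 = 6


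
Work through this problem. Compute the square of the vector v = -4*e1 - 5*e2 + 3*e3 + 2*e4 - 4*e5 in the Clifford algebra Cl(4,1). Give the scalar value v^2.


v^2 = sum of c_i^2 * e_i^2
Positive signature terms (e_i^2 = +1): (-4)^2 + (-5)^2 + 3^2 + 2^2 = 54
Negative signature terms (e_j^2 = -1): (-4)^2 = 16
v^2 = 54 - 16 = 38


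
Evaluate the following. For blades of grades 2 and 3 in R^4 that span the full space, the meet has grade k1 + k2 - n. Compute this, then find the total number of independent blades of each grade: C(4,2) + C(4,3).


Meet grade = grade(A) + grade(B) - n
= 2 + 3 - 4 = 1
C(4,2) = 6
C(4,3) = 4
dim_A + dim_B = 6 + 4 = 10


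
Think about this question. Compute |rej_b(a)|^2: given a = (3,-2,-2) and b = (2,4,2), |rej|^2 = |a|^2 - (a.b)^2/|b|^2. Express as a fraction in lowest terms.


|a|^2 = 3^2 + (-2)^2 + (-2)^2 = 17
|b|^2 = 2^2 + 4^2 + 2^2 = 24
a . b = 3*2 + (-2)*4 + (-2)*2 = -6
(a.b)^2 = (-6)^2 = 36
|rej|^2 = 17 - 36/24
= (408 - 36)/24
= 372/24
In lowest terms: 31/2


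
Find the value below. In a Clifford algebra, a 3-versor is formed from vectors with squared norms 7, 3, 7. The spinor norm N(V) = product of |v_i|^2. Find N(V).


Spinor norm N(V) = |v1|^2 * |v2|^2 * ... * |v3|^2
= 7 * 3 * 7
Running product: 7, 21, 147
N(V) = 147


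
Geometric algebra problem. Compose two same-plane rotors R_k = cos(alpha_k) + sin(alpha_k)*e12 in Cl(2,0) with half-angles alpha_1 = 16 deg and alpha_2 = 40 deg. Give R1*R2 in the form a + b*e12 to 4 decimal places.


Same-plane rotors commute and their half-angles add:
R1*R2 = cos(a1 + a2) + sin(a1 + a2)*e12.
a1 + a2 = 16 + 40 = 56 deg
cos(56 deg) = 0.5592
sin(56 deg) = 0.8290
R1*R2 = 0.5592 + 0.8290*e12


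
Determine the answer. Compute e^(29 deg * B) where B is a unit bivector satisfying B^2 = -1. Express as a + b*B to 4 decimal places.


For a unit bivector B with B^2 = -1, the exponential series gives
e^(theta*B) = cos(theta) + sin(theta)*B (the GA analogue of Euler's formula).
theta = 29 degrees = 0.506145 rad
cos(29 deg) = 0.8746
sin(29 deg) = 0.4848
exp(theta*B) = 0.8746 + 0.4848*B


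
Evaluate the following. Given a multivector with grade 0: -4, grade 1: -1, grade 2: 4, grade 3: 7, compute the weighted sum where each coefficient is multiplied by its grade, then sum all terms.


Grade-weighted sum = sum of grade_k * coefficient_k
0*(-4) = 0
1*(-1) = -1
2*4 = 8
3*7 = 21
Total = 0 + (-1) + 8 + 21 = 28


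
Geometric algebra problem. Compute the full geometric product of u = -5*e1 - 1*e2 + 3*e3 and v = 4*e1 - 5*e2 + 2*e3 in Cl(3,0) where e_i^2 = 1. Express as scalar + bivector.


In Cl(3,0): e_i^2 = 1, e_ie_j = -e_je_i for i != j.
Scalar part = u . v = (-5)*4 + (-1)*(-5) + 3*2
= -20 + 5 + 6 = -9
e12 coeff = (-5)*(-5) - (-1)*4 = 25 - (-4) = 29
e13 coeff = (-5)*2 - 3*4 = -10 - 12 = -22
e23 coeff = (-1)*2 - 3*(-5) = -2 - (-15) = 13
uv = -9 + 29*e12 - 22*e13 + 13*e23


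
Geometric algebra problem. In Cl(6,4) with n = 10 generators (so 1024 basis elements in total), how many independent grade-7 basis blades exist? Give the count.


Number of grade-k basis blades in Cl(p,q) with n = p + q is C(n, k).
n = 6 + 4 = 10
C(10, 7) = 10! / (7! * 3!)
= 3628800 / (5040 * 6)
= 120


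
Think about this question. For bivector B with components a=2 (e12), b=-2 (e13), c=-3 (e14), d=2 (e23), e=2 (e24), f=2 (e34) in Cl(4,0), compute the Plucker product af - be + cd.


Plucker relation: af - be + cd
a*f = 2*2 = 4
b*e = (-2)*2 = -4
c*d = (-3)*2 = -6
af - be + cd = 4 - (-4) + (-6)
= 2


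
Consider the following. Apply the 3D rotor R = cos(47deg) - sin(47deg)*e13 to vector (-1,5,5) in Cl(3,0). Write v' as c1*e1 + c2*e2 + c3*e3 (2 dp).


Rotor R = cos(47deg) - sin(47deg)*e13
Rotation angle theta = 2 * 47 = 94 degrees in the e13 plane (e1 -> e3).
The component perpendicular to the plane (e2) is invariant: v'_2 = v2 = 5.00
cos(94deg) = -0.0698, sin(94deg) = 0.9976
v'_1 = v1*cos(theta) - v3*sin(theta) = -1*(-0.0698) - 5*0.9976 = -4.92
v'_3 = v1*sin(theta) + v3*cos(theta) = -1*0.9976 + 5*(-0.0698) = -1.35
v' = -4.92*e1 + 5.00*e2 - 1.35*e3


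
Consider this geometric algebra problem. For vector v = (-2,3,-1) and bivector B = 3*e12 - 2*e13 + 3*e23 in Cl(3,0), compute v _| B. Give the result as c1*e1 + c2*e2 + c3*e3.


Left contraction v _| B = <vB>_1 (grade-1 part of the geometric product vB).
Using e1_|e12 = e2, e2_|e12 = -e1, e1_|e13 = e3, e3_|e13 = -e1, e2_|e23 = e3, e3_|e23 = -e2:
e1 coeff: -v2*b12 - v3*b13 = -(3)*(3) - (-1)*(-2) = -11
e2 coeff: v1*b12 - v3*b23 = (-2)*(3) - (-1)*(3) = -3
e3 coeff: v1*b13 + v2*b23 = (-2)*(-2) + (3)*(3) = 13
v _| B = -11*e1 - 3*e2 + 13*e3


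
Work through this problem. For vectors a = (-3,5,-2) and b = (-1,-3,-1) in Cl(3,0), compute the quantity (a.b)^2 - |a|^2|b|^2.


a . b = (-3)*(-1) + 5*(-3) + (-2)*(-1)
= 3 + (-15) + 2 = -10
|a|^2 = (-3)^2 + 5^2 + (-2)^2 = 38
|b|^2 = (-1)^2 + (-3)^2 + (-1)^2 = 11
(a.b)^2 = (-10)^2 = 100
|a|^2 * |b|^2 = 38 * 11 = 418
Result = 100 - 418 = -318


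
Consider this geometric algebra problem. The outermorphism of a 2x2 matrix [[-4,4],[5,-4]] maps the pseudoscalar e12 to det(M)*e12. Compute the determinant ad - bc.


The outermorphism of a linear map f sends e1^e2 to f(e1)^f(e2).
f(e1) = -4*e1 + 5*e2
f(e2) = 4*e1 - 4*e2
f(e1) ^ f(e2) = (-4*e1 + 5*e2) ^ (4*e1 - 4*e2)
= (-4)*(-4)*e12 + 5*4*e21
= (16 - 20)*e12
= -4*e12
Coefficient = -4


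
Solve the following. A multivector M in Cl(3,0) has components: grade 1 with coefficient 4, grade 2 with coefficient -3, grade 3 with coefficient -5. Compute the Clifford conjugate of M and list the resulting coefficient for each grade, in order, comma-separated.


Clifford conjugate sign for grade k: (-1)^(k(k+1)/2)
Grade 1: (-1)^(1*2/2) = (-1)^1 = -1, coeff 4 -> -4
Grade 2: (-1)^(2*3/2) = (-1)^3 = -1, coeff -3 -> 3
Grade 3: (-1)^(3*4/2) = (-1)^6 = 1, coeff -5 -> -5
Conjugated coefficients: -4, 3, -5
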